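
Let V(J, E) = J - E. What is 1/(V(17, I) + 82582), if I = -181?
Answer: 1/82780 ≈ 1.2080e-5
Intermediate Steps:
1/(V(17, I) + 82582) = 1/((17 - 1*(-181)) + 82582) = 1/((17 + 181) + 82582) = 1/(198 + 82582) = 1/82780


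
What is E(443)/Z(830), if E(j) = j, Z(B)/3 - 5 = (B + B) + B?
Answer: 443/7485 ≈ 0.059185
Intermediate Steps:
Z(B) = 15 + 9*B (Z(B) = 15 + 3*((B + B) + B) = 15 + 3*(2*B + B) = 15 + 3*(3*B) = 15 + 9*B)
E(443)/Z(830) = 443/(15 + 9*830) = 443/(15 + 7470) = 443/7485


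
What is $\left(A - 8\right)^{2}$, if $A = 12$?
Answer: $16$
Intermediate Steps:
$\left(A - 8\right)^{2} = \left(12 - 8\right)^{2} = 4^{2} = 16$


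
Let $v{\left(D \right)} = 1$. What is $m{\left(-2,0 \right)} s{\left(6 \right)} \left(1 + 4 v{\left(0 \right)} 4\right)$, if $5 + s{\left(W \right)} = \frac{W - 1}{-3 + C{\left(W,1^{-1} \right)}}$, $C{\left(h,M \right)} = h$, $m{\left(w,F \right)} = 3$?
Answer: $-170$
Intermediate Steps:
$s{\left(W \right)} = -5 + \frac{-1 + W}{-3 + W}$ ($s{\left(W \right)} = -5 + \frac{W - 1}{-3 + W} = -5 + \frac{-1 + W}{-3 + W}$)
$m{\left(-2,0 \right)} s{\left(6 \right)} \left(1 + 4 v{\left(0 \right)} 4\right) = 3 \frac{2 \left(7 - 12\right)}{-3 + 6} \left(1 + 4 \cdot 1 \cdot 4\right) = 3 \frac{2 \left(7 - 12\right)}{3} \left(1 + 4 \cdot 4\right) = 3 \cdot 2 \cdot \frac{1}{3} \left(-5\right) \left(1 + 16\right) = 3 \left(- \frac{10}{3}\right) 17 = \left(-10\right) 17 = -170$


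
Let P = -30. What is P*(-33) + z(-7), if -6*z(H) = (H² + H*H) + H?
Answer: 5849/6 ≈ 974.83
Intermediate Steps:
z(H) = -H²/3 - H/6 (z(H) = -((H² + H*H) + H)/6 = -((H² + H²) + H)/6 = -(2*H² + H)/6 = -(H + 2*H²)/6 = -H²/3 - H/6)
P*(-33) + z(-7) = -30*(-33) - ⅙*(-7)*(1 + 2*(-7)) = 990 - ⅙*(-7)*(1 - 14) = 990 - ⅙*(-7)*(-13) = 990 - 91/6 = 5849/6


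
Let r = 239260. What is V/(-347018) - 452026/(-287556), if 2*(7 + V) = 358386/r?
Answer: 191484851283527/121811548275480 ≈ 1.5720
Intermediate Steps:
V = -213661/34180 (V = -7 + (358386/239260)/2 = -7 + (358386*(1/239260))/2 = -7 + (½)*(25599/17090) = -7 + 25599/34180 = -213661/34180 ≈ -6.2511)
V/(-347018) - 452026/(-287556) = -213661/34180/(-347018) - 452026/(-287556) = -213661/34180*(-1/347018) - 452026*(-1/287556) = 30523/1694439320 + 226013/143778 = 191484851283527/121811548275480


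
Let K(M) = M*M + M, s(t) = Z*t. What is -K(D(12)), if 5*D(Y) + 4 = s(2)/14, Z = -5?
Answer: 66/1225 ≈ 0.053878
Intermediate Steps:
s(t) = -5*t
D(Y) = -33/35 (D(Y) = -4/5 + (-5*2/14)/5 = -4/5 + (-10*1/14)/5 = -4/5 + (1/5)*(-5/7) = -4/5 - 1/7 = -33/35)
K(M) = M + M**2 (K(M) = M**2 + M = M + M**2)
-K(D(12)) = -(-33)*(1 - 33/35)/35 = -(-33)*2/(35*35) = -1*(-66/1225) = 66/1225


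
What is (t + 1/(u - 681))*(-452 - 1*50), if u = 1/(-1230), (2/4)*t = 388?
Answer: -326300213852/837631 ≈ -3.8955e+5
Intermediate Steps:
t = 776 (t = 2*388 = 776)
u = -1/1230 ≈ -0.00081301
(t + 1/(u - 681))*(-452 - 1*50) = (776 + 1/(-1/1230 - 681))*(-452 - 1*50) = (776 + 1/(-837631/1230))*(-452 - 50) = (776 - 1230/837631)*(-502) = (650000426/837631)*(-502) = -326300213852/837631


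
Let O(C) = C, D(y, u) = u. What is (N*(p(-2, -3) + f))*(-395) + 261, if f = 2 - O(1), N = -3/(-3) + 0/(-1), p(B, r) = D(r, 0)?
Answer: -134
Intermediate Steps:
p(B, r) = 0
N = 1 (N = -3*(-⅓) + 0*(-1) = 1 + 0 = 1)
f = 1 (f = 2 - 1*1 = 2 - 1 = 1)
(N*(p(-2, -3) + f))*(-395) + 261 = (1*(0 + 1))*(-395) + 261 = (1*1)*(-395) + 261 = 1*(-395) + 261 = -395 + 261 = -134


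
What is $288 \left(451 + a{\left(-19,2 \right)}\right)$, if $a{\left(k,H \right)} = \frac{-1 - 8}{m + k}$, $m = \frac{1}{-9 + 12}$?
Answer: $\frac{910188}{7} \approx 1.3003 \cdot 10^{5}$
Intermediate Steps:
$m = \frac{1}{3} \approx 0.33333$
$a{\left(k,H \right)} = - \frac{9}{\frac{1}{3} + k}$ ($a{\left(k,H \right)} = \frac{-1 - 8}{\frac{1}{3} + k} = - \frac{9}{\frac{1}{3} + k}$)
$288 \left(451 + a{\left(-19,2 \right)}\right) = 288 \left(451 - \frac{27}{1 + 3 \left(-19\right)}\right) = 288 \left(451 - \frac{27}{1 - 57}\right) = 288 \left(451 - \frac{27}{-56}\right) = 288 \left(451 - - \frac{27}{56}\right) = 288 \left(451 + \frac{27}{56}\right) = 288 \cdot \frac{25283}{56} = \frac{910188}{7}$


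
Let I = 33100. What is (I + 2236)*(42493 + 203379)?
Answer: 8688132992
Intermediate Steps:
(I + 2236)*(42493 + 203379) = (33100 + 2236)*(42493 + 203379) = 35336*245872 = 8688132992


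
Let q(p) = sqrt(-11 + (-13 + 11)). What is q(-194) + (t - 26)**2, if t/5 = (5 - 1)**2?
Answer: 2916 + I*sqrt(13) ≈ 2916.0 + 3.6056*I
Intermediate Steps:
t = 80 (t = 5*(5 - 1)**2 = 5*4**2 = 5*16 = 80)
q(p) = I*sqrt(13) (q(p) = sqrt(-11 - 2) = sqrt(-13) = I*sqrt(13))
q(-194) + (t - 26)**2 = I*sqrt(13) + (80 - 26)**2 = I*sqrt(13) + 54**2 = I*sqrt(13) + 2916 = 2916 + I*sqrt(13)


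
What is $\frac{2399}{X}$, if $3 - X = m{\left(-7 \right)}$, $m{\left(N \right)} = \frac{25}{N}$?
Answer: $\frac{16793}{46} \approx 365.07$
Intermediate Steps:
$X = \frac{46}{7}$ ($X = 3 - \frac{25}{-7} = 3 - 25 \left(- \frac{1}{7}\right) = 3 - - \frac{25}{7} = 3 + \frac{25}{7} = \frac{46}{7} \approx 6.5714$)
$\frac{2399}{X} = \frac{2399}{\frac{46}{7}} = 2399 \cdot \frac{7}{46} = \frac{16793}{46}$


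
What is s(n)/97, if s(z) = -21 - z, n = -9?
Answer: -12/97 ≈ -0.12371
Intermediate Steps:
s(n)/97 = (-21 - 1*(-9))/97 = (-21 + 9)*(1/97) = -12*1/97 = -12/97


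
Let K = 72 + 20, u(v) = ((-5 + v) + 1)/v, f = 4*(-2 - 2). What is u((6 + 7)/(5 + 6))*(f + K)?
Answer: -2356/13 ≈ -181.23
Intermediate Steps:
f = -16 (f = 4*(-4) = -16)
u(v) = (-4 + v)/v
K = 92
u((6 + 7)/(5 + 6))*(f + K) = ((-4 + (6 + 7)/(5 + 6))/(((6 + 7)/(5 + 6))))*(-16 + 92) = ((-4 + 13/11)/((13/11)))*76 = ((-4 + 13*(1/11))/((13*(1/11))))*76 = ((-4 + 13/11)/(13/11))*76 = ((11/13)*(-31/11))*76 = -31/13*76 = -2356/13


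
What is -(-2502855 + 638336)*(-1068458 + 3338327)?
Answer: 4232213878011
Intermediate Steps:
-(-2502855 + 638336)*(-1068458 + 3338327) = -(-1864519)*2269869 = -1*(-4232213878011) = 4232213878011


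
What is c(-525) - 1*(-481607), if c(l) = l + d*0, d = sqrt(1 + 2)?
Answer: 481082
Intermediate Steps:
d = sqrt(3) ≈ 1.7320
c(l) = l (c(l) = l + sqrt(3)*0 = l + 0 = l)
c(-525) - 1*(-481607) = -525 - 1*(-481607) = -525 + 481607 = 481082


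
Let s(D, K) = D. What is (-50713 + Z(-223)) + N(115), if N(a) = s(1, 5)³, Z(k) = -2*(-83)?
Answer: -50546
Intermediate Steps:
Z(k) = 166
N(a) = 1 (N(a) = 1³ = 1)
(-50713 + Z(-223)) + N(115) = (-50713 + 166) + 1 = -50547 + 1 = -50546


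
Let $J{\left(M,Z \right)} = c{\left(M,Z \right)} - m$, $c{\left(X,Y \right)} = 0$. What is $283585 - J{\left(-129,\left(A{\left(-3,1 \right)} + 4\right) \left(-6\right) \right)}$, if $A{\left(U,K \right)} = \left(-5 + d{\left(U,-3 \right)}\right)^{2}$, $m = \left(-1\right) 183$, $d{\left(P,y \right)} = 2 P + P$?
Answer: $283402$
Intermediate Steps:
$d{\left(P,y \right)} = 3 P$
$m = -183$
$A{\left(U,K \right)} = \left(-5 + 3 U\right)^{2}$
$J{\left(M,Z \right)} = 183$ ($J{\left(M,Z \right)} = 0 - -183 = 0 + 183 = 183$)
$283585 - J{\left(-129,\left(A{\left(-3,1 \right)} + 4\right) \left(-6\right) \right)} = 283585 - 183 = 283402$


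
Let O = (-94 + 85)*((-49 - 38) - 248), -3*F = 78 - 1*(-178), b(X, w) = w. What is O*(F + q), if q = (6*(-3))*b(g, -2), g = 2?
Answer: -148740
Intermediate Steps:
q = 36 (q = (6*(-3))*(-2) = -18*(-2) = 36)
F = -256/3 (F = -(78 - 1*(-178))/3 = -(78 + 178)/3 = -⅓*256 = -256/3 ≈ -85.333)
O = 3015 (O = -9*(-87 - 248) = -9*(-335) = 3015)
O*(F + q) = 3015*(-256/3 + 36) = 3015*(-148/3) = -148740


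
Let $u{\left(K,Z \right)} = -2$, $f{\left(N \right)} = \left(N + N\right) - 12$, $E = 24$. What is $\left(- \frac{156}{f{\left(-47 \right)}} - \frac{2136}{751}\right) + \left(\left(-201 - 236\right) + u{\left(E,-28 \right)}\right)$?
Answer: $- \frac{17528147}{39803} \approx -440.37$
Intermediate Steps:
$f{\left(N \right)} = -12 + 2 N$ ($f{\left(N \right)} = 2 N - 12 = -12 + 2 N$)
$\left(- \frac{156}{f{\left(-47 \right)}} - \frac{2136}{751}\right) + \left(\left(-201 - 236\right) + u{\left(E,-28 \right)}\right) = \left(- \frac{156}{-12 + 2 \left(-47\right)} - \frac{2136}{751}\right) - 439 = \left(- \frac{156}{-12 - 94} - \frac{2136}{751}\right) - 439 = \left(- \frac{156}{-106} - \frac{2136}{751}\right) - 439 = \left(\left(-156\right) \left(- \frac{1}{106}\right) - \frac{2136}{751}\right) - 439 = \left(\frac{78}{53} - \frac{2136}{751}\right) - 439 = - \frac{54630}{39803} - 439 = - \frac{17528147}{39803}$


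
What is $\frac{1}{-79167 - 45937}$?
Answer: $- \frac{1}{125104} \approx -7.9934 \cdot 10^{-6}$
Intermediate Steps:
$\frac{1}{-79167 - 45937} = \frac{1}{-125104} = - \frac{1}{125104}$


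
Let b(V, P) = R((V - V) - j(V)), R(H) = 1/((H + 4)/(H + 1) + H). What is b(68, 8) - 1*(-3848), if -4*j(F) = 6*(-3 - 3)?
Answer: 257808/67 ≈ 3847.9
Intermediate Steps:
j(F) = 9 (j(F) = -3*(-3 - 3)/2 = -3*(-6)/2 = -1/4*(-36) = 9)
R(H) = 1/(H + (4 + H)/(1 + H)) (R(H) = 1/((4 + H)/(1 + H) + H) = 1/(H + (4 + H)/(1 + H)))
b(V, P) = -8/67 (b(V, P) = (1 + ((V - V) - 1*9))/(4 + ((V - V) - 1*9)**2 + 2*((V - V) - 1*9)) = (1 + (0 - 9))/(4 + (0 - 9)**2 + 2*(0 - 9)) = (1 - 9)/(4 + (-9)**2 + 2*(-9)) = -8/(4 + 81 - 18) = -8/67)
b(68, 8) - 1*(-3848) = -8/67 - 1*(-3848) = -8/67 + 3848 = 257808/67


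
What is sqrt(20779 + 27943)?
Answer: sqrt(48722) ≈ 220.73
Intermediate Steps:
sqrt(20779 + 27943) = sqrt(48722)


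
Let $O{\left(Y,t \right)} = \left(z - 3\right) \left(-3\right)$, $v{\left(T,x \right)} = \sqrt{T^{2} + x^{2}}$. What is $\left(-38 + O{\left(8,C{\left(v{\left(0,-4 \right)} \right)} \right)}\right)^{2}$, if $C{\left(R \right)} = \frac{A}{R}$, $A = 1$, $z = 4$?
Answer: $1681$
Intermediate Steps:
$C{\left(R \right)} = \frac{1}{R}$ ($C{\left(R \right)} = 1 \frac{1}{R} = \frac{1}{R}$)
$O{\left(Y,t \right)} = -3$ ($O{\left(Y,t \right)} = \left(4 - 3\right) \left(-3\right) = 1 \left(-3\right) = -3$)
$\left(-38 + O{\left(8,C{\left(v{\left(0,-4 \right)} \right)} \right)}\right)^{2} = \left(-38 - 3\right)^{2} = \left(-41\right)^{2} = 1681$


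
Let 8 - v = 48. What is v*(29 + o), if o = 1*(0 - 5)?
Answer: -960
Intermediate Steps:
v = -40 (v = 8 - 1*48 = 8 - 48 = -40)
o = -5 (o = 1*(-5) = -5)
v*(29 + o) = -40*(29 - 5) = -40*24 = -960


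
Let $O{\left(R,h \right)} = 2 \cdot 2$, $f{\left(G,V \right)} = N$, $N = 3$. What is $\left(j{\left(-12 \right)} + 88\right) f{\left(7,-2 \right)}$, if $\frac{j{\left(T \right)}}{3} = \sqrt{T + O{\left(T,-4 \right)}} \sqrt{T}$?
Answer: $264 - 36 \sqrt{6} \approx 175.82$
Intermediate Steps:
$f{\left(G,V \right)} = 3$
$O{\left(R,h \right)} = 4$
$j{\left(T \right)} = 3 \sqrt{T} \sqrt{4 + T}$ ($j{\left(T \right)} = 3 \sqrt{T + 4} \sqrt{T} = 3 \sqrt{4 + T} \sqrt{T} = 3 \sqrt{T} \sqrt{4 + T}$)
$\left(j{\left(-12 \right)} + 88\right) f{\left(7,-2 \right)} = \left(3 \sqrt{-12} \sqrt{4 - 12} + 88\right) 3 = \left(3 \cdot 2 i \sqrt{3} \sqrt{-8} + 88\right) 3 = \left(3 \cdot 2 i \sqrt{3} \cdot 2 i \sqrt{2} + 88\right) 3 = \left(- 12 \sqrt{6} + 88\right) 3 = \left(88 - 12 \sqrt{6}\right) 3 = 264 - 36 \sqrt{6}$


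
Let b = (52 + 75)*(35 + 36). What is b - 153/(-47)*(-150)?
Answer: 400849/47 ≈ 8528.7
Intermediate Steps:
b = 9017 (b = 127*71 = 9017)
b - 153/(-47)*(-150) = 9017 - 153/(-47)*(-150) = 9017 - 153*(-1/47)*(-150) = 9017 + (153/47)*(-150) = 9017 - 22950/47 = 400849/47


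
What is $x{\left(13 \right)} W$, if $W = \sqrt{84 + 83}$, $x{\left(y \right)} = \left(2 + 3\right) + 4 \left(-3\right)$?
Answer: $- 7 \sqrt{167} \approx -90.46$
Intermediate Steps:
$x{\left(y \right)} = -7$ ($x{\left(y \right)} = 5 - 12 = -7$)
$W = \sqrt{167} \approx 12.923$
$x{\left(13 \right)} W = - 7 \sqrt{167}$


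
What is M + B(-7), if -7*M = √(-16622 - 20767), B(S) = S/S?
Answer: 1 - 11*I*√309/7 ≈ 1.0 - 27.623*I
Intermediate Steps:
B(S) = 1
M = -11*I*√309/7 (M = -√(-16622 - 20767)/7 = -11*I*√309/7 ≈ -27.623*I)
M + B(-7) = -11*I*√309/7 + 1 = 1 - 11*I*√309/7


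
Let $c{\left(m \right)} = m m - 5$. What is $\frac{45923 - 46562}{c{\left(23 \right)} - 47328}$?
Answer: $\frac{639}{46804} \approx 0.013653$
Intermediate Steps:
$c{\left(m \right)} = -5 + m^{2}$ ($c{\left(m \right)} = m^{2} - 5 = -5 + m^{2}$)
$\frac{45923 - 46562}{c{\left(23 \right)} - 47328} = \frac{45923 - 46562}{\left(-5 + 23^{2}\right) - 47328} = - \frac{639}{\left(-5 + 529\right) - 47328} = - \frac{639}{524 - 47328} = - \frac{639}{-46804} = \left(-639\right) \left(- \frac{1}{46804}\right) = \frac{639}{46804}$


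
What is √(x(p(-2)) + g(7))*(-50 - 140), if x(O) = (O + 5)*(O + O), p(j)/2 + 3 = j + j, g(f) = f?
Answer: -190*√259 ≈ -3057.8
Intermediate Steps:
p(j) = -6 + 4*j (p(j) = -6 + 2*(j + j) = -6 + 2*(2*j) = -6 + 4*j)
x(O) = 2*O*(5 + O) (x(O) = (5 + O)*(2*O) = 2*O*(5 + O))
√(x(p(-2)) + g(7))*(-50 - 140) = √(2*(-6 + 4*(-2))*(5 + (-6 + 4*(-2))) + 7)*(-50 - 140) = √(2*(-6 - 8)*(5 + (-6 - 8)) + 7)*(-190) = √(2*(-14)*(5 - 14) + 7)*(-190) = √(2*(-14)*(-9) + 7)*(-190) = √(252 + 7)*(-190) = √259*(-190) = -190*√259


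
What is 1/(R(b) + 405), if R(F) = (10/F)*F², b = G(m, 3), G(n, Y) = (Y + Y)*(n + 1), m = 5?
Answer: 1/765 ≈ 0.0013072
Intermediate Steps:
G(n, Y) = 2*Y*(1 + n) (G(n, Y) = (2*Y)*(1 + n) = 2*Y*(1 + n))
b = 36 (b = 2*3*(1 + 5) = 2*3*6 = 36)
R(F) = 10*F
1/(R(b) + 405) = 1/(10*36 + 405) = 1/(360 + 405) = 1/765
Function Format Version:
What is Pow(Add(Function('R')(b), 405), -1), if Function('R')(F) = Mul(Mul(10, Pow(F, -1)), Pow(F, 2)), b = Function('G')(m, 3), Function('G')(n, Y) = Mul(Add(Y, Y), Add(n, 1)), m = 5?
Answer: Rational(1, 765) ≈ 0.0013072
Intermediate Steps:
Function('G')(n, Y) = Mul(2, Y, Add(1, n)) (Function('G')(n, Y) = Mul(Mul(2, Y), Add(1, n)) = Mul(2, Y, Add(1, n)))
b = 36 (b = Mul(2, 3, Add(1, 5)) = Mul(2, 3, 6) = 36)
Function('R')(F) = Mul(10, F)
Pow(Add(Function('R')(b), 405), -1) = Pow(Add(Mul(10, 36), 405), -1) = Pow(Add(360, 405), -1) = Pow(765, -1) = Rational(1, 765)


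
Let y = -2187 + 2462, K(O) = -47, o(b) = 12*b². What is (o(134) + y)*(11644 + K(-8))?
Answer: 2502017959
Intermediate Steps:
y = 275
(o(134) + y)*(11644 + K(-8)) = (12*134² + 275)*(11644 - 47) = (12*17956 + 275)*11597 = (215472 + 275)*11597 = 215747*11597 = 2502017959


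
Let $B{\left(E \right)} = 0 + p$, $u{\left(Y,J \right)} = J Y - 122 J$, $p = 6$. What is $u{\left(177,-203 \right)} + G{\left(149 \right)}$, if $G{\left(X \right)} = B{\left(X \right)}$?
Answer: $-11159$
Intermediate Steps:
$u{\left(Y,J \right)} = - 122 J + J Y$
$B{\left(E \right)} = 6$ ($B{\left(E \right)} = 0 + 6 = 6$)
$G{\left(X \right)} = 6$
$u{\left(177,-203 \right)} + G{\left(149 \right)} = - 203 \left(-122 + 177\right) + 6 = \left(-203\right) 55 + 6 = -11165 + 6 = -11159$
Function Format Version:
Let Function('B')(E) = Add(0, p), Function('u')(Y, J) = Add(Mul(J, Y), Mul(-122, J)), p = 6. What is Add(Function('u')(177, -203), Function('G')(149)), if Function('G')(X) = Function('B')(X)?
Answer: -11159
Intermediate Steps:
Function('u')(Y, J) = Add(Mul(-122, J), Mul(J, Y))
Function('B')(E) = 6 (Function('B')(E) = Add(0, 6) = 6)
Function('G')(X) = 6
Add(Function('u')(177, -203), Function('G')(149)) = Add(Mul(-203, Add(-122, 177)), 6) = Add(Mul(-203, 55), 6) = Add(-11165, 6) = -11159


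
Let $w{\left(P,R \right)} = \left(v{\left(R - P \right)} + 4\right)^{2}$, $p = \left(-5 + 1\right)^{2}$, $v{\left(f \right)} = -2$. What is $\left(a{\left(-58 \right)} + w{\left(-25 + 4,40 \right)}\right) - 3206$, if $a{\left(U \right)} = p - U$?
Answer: $-3128$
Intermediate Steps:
$p = 16$ ($p = \left(-4\right)^{2} = 16$)
$w{\left(P,R \right)} = 4$ ($w{\left(P,R \right)} = \left(-2 + 4\right)^{2} = 2^{2} = 4$)
$a{\left(U \right)} = 16 - U$
$\left(a{\left(-58 \right)} + w{\left(-25 + 4,40 \right)}\right) - 3206 = \left(\left(16 - -58\right) + 4\right) - 3206 = \left(\left(16 + 58\right) + 4\right) - 3206 = \left(74 + 4\right) - 3206 = 78 - 3206 = -3128$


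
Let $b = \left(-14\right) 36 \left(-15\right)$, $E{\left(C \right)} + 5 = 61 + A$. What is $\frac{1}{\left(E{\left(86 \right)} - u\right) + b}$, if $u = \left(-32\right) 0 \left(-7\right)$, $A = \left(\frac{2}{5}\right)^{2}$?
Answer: $\frac{25}{190404} \approx 0.0001313$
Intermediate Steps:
$A = \frac{4}{25}$ ($A = \left(2 \cdot \frac{1}{5}\right)^{2} = \left(\frac{2}{5}\right)^{2} = \frac{4}{25} \approx 0.16$)
$E{\left(C \right)} = \frac{1404}{25}$ ($E{\left(C \right)} = -5 + \left(61 + \frac{4}{25}\right) = -5 + \frac{1529}{25} = \frac{1404}{25}$)
$b = 7560$ ($b = \left(-504\right) \left(-15\right) = 7560$)
$u = 0$ ($u = 0 \left(-7\right) = 0$)
$\frac{1}{\left(E{\left(86 \right)} - u\right) + b} = \frac{1}{\left(\frac{1404}{25} - 0\right) + 7560} = \frac{1}{\left(\frac{1404}{25} + 0\right) + 7560} = \frac{1}{\frac{1404}{25} + 7560} = \frac{1}{\frac{190404}{25}} = \frac{25}{190404}$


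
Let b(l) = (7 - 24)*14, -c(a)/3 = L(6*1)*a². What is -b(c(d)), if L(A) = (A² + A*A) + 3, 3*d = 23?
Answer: 238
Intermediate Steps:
d = 23/3 (d = (⅓)*23 = 23/3 ≈ 7.6667)
L(A) = 3 + 2*A² (L(A) = (A² + A²) + 3 = 2*A² + 3 = 3 + 2*A²)
c(a) = -225*a² (c(a) = -3*(3 + 2*(6*1)²)*a² = -3*(3 + 2*6²)*a² = -3*(3 + 2*36)*a² = -3*(3 + 72)*a² = -225*a²)
b(l) = -238 (b(l) = -17*14 = -238)
-b(c(d)) = -1*(-238) = 238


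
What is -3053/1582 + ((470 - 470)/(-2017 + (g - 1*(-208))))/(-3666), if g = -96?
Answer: -3053/1582 ≈ -1.9298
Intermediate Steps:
-3053/1582 + ((470 - 470)/(-2017 + (g - 1*(-208))))/(-3666) = -3053/1582 + ((470 - 470)/(-2017 + (-96 - 1*(-208))))/(-3666) = -3053*1/1582 + (0/(-2017 + (-96 + 208)))*(-1/3666) = -3053/1582 + (0/(-2017 + 112))*(-1/3666) = -3053/1582 + (0/(-1905))*(-1/3666) = -3053/1582 + (0*(-1/1905))*(-1/3666) = -3053/1582 + 0*(-1/3666) = -3053/1582 + 0 = -3053/1582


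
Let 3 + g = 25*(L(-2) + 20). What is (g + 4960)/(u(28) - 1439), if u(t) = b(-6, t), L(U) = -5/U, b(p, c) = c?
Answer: -133/34 ≈ -3.9118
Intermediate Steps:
g = 1119/2 (g = -3 + 25*(-5/(-2) + 20) = -3 + 25*(-5*(-½) + 20) = -3 + 25*(5/2 + 20) = -3 + 25*(45/2) = -3 + 1125/2 = 1119/2 ≈ 559.50)
u(t) = t
(g + 4960)/(u(28) - 1439) = (1119/2 + 4960)/(28 - 1439) = (11039/2)/(-1411) = (11039/2)*(-1/1411) = -133/34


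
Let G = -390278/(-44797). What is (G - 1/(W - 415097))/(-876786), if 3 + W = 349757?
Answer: -25501980151/2566502000907606 ≈ -9.9365e-6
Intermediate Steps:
W = 349754 (W = -3 + 349757 = 349754)
G = 390278/44797 (G = -390278*(-1/44797) = 390278/44797 ≈ 8.7121)
(G - 1/(W - 415097))/(-876786) = (390278/44797 - 1/(349754 - 415097))/(-876786) = (390278/44797 - 1/(-65343))*(-1/876786) = (390278/44797 - 1*(-1/65343))*(-1/876786) = (390278/44797 + 1/65343)*(-1/876786) = (25501980151/2927170371)*(-1/876786) = -25501980151/2566502000907606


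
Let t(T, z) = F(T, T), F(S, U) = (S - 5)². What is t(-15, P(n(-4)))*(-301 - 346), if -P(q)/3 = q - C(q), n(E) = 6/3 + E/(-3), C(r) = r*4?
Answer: -258800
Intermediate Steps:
C(r) = 4*r
n(E) = 2 - E/3 (n(E) = 6*(⅓) + E*(-⅓) = 2 - E/3)
P(q) = 9*q (P(q) = -3*(q - 4*q) = -(-9)*q = 9*q)
F(S, U) = (-5 + S)²
t(T, z) = (-5 + T)²
t(-15, P(n(-4)))*(-301 - 346) = (-5 - 15)²*(-301 - 346) = (-20)²*(-647) = 400*(-647) = -258800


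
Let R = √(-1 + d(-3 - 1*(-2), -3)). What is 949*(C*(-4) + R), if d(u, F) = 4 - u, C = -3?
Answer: 13286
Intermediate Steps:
R = 2 (R = √(-1 + (4 - (-3 - 1*(-2)))) = √(-1 + (4 - (-3 + 2))) = √(-1 + (4 - 1*(-1))) = √(-1 + (4 + 1)) = √(-1 + 5) = √4 = 2)
949*(C*(-4) + R) = 949*(-3*(-4) + 2) = 949*(12 + 2) = 949*14 = 13286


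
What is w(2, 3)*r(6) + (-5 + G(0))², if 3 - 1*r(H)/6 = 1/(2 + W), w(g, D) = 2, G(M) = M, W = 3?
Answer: 293/5 ≈ 58.600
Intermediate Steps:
r(H) = 84/5 (r(H) = 18 - 6/(2 + 3) = 18 - 6/5 = 84/5)
w(2, 3)*r(6) + (-5 + G(0))² = 2*(84/5) + (-5 + 0)² = 168/5 + (-5)² = 168/5 + 25 = 293/5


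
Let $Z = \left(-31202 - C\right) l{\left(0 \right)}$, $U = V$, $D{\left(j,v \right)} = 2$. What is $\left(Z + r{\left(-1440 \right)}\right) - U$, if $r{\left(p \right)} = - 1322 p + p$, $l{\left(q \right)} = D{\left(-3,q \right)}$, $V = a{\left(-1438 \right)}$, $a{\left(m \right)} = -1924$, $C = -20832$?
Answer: $1883424$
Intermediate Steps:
$V = -1924$
$U = -1924$
$l{\left(q \right)} = 2$
$r{\left(p \right)} = - 1321 p$
$Z = -20740$ ($Z = \left(-31202 - -20832\right) 2 = \left(-31202 + 20832\right) 2 = \left(-10370\right) 2 = -20740$)
$\left(Z + r{\left(-1440 \right)}\right) - U = \left(-20740 - -1902240\right) - -1924 = \left(-20740 + 1902240\right) + 1924 = 1881500 + 1924 = 1883424$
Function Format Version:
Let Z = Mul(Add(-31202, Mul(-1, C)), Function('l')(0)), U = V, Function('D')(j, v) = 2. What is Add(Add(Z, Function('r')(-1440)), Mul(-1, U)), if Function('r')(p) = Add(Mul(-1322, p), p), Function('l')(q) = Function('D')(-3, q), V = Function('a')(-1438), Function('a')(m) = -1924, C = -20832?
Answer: 1883424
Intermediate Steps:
V = -1924
U = -1924
Function('l')(q) = 2
Function('r')(p) = Mul(-1321, p)
Z = -20740 (Z = Mul(Add(-31202, Mul(-1, -20832)), 2) = Mul(Add(-31202, 20832), 2) = Mul(-10370, 2) = -20740)
Add(Add(Z, Function('r')(-1440)), Mul(-1, U)) = Add(Add(-20740, Mul(-1321, -1440)), Mul(-1, -1924)) = Add(Add(-20740, 1902240), 1924) = Add(1881500, 1924) = 1883424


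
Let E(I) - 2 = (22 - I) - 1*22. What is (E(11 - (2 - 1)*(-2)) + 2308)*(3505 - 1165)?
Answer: 5374980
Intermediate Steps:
E(I) = 2 - I (E(I) = 2 + ((22 - I) - 1*22) = 2 + ((22 - I) - 22) = 2 - I)
(E(11 - (2 - 1)*(-2)) + 2308)*(3505 - 1165) = ((2 - (11 - (2 - 1)*(-2))) + 2308)*(3505 - 1165) = ((2 - (11 - (-2))) + 2308)*2340 = ((2 - (11 - 1*(-2))) + 2308)*2340 = ((2 - (11 + 2)) + 2308)*2340 = ((2 - 1*13) + 2308)*2340 = ((2 - 13) + 2308)*2340 = (-11 + 2308)*2340 = 2297*2340 = 5374980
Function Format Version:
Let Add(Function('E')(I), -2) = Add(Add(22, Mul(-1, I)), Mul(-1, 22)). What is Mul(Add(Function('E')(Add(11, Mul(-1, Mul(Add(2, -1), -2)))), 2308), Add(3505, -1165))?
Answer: 5374980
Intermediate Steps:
Function('E')(I) = Add(2, Mul(-1, I)) (Function('E')(I) = Add(2, Add(Add(22, Mul(-1, I)), Mul(-1, 22))) = Add(2, Add(Add(22, Mul(-1, I)), -22)) = Add(2, Mul(-1, I)))
Mul(Add(Function('E')(Add(11, Mul(-1, Mul(Add(2, -1), -2)))), 2308), Add(3505, -1165)) = Mul(Add(Add(2, Mul(-1, Add(11, Mul(-1, Mul(Add(2, -1), -2))))), 2308), Add(3505, -1165)) = Mul(Add(Add(2, Mul(-1, Add(11, Mul(-1, Mul(1, -2))))), 2308), 2340) = Mul(Add(Add(2, Mul(-1, Add(11, Mul(-1, -2)))), 2308), 2340) = Mul(Add(Add(2, Mul(-1, Add(11, 2))), 2308), 2340) = Mul(Add(Add(2, Mul(-1, 13)), 2308), 2340) = Mul(Add(Add(2, -13), 2308), 2340) = Mul(Add(-11, 2308), 2340) = Mul(2297, 2340) = 5374980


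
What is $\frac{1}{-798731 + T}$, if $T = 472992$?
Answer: $- \frac{1}{325739} \approx -3.0699 \cdot 10^{-6}$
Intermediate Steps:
$\frac{1}{-798731 + T} = \frac{1}{-798731 + 472992} = \frac{1}{-325739} = - \frac{1}{325739}$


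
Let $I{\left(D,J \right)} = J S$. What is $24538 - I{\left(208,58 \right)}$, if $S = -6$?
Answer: $24886$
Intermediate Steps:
$I{\left(D,J \right)} = - 6 J$ ($I{\left(D,J \right)} = J \left(-6\right) = - 6 J$)
$24538 - I{\left(208,58 \right)} = 24538 - \left(-6\right) 58 = 24538 - -348 = 24538 + 348 = 24886$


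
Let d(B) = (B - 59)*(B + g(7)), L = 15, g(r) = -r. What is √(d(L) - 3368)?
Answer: 2*I*√930 ≈ 60.992*I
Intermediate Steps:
d(B) = (-59 + B)*(-7 + B) (d(B) = (B - 59)*(B - 1*7) = (-59 + B)*(B - 7) = (-59 + B)*(-7 + B))
√(d(L) - 3368) = √((413 + 15² - 66*15) - 3368) = √((413 + 225 - 990) - 3368) = √(-352 - 3368) = √(-3720) = 2*I*√930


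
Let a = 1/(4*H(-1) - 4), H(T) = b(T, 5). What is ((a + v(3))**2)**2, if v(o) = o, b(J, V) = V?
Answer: 5764801/65536 ≈ 87.964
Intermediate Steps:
H(T) = 5
a = 1/16 (a = 1/(4*5 - 4) = 1/(20 - 4) = 1/16 ≈ 0.062500)
((a + v(3))**2)**2 = ((1/16 + 3)**2)**2 = ((49/16)**2)**2 = (2401/256)**2 = 5764801/65536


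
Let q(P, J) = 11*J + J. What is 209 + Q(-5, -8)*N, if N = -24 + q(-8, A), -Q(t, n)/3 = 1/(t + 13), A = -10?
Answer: 263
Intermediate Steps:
q(P, J) = 12*J
Q(t, n) = -3/(13 + t) (Q(t, n) = -3/(t + 13) = -3/(13 + t))
N = -144 (N = -24 + 12*(-10) = -24 - 120 = -144)
209 + Q(-5, -8)*N = 209 - 3/(13 - 5)*(-144) = 209 - 3/8*(-144) = 209 + 54 = 263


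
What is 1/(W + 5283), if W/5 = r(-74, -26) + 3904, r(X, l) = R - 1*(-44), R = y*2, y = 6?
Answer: 1/25083 ≈ 3.9868e-5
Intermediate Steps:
R = 12 (R = 6*2 = 12)
r(X, l) = 56 (r(X, l) = 12 - 1*(-44) = 12 + 44 = 56)
W = 19800 (W = 5*(56 + 3904) = 5*3960 = 19800)
1/(W + 5283) = 1/(19800 + 5283) = 1/25083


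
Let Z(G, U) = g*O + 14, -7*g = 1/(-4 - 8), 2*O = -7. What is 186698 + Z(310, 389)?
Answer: 4481087/24 ≈ 1.8671e+5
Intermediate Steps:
O = -7/2 (O = (½)*(-7) = -7/2 ≈ -3.5000)
g = 1/84 (g = -1/(7*(-4 - 8)) = -⅐/(-12) = -⅐*(-1/12) = 1/84 ≈ 0.011905)
Z(G, U) = 335/24 (Z(G, U) = (1/84)*(-7/2) + 14 = -1/24 + 14 = 335/24)
186698 + Z(310, 389) = 186698 + 335/24 = 4481087/24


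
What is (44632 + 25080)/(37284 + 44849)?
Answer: 69712/82133 ≈ 0.84877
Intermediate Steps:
(44632 + 25080)/(37284 + 44849) = 69712/82133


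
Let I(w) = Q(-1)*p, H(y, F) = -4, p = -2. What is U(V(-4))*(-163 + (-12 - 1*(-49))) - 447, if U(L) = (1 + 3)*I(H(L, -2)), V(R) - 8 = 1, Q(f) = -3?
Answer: -3471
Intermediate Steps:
I(w) = 6 (I(w) = -3*(-2) = 6)
V(R) = 9 (V(R) = 8 + 1 = 9)
U(L) = 24 (U(L) = (1 + 3)*6 = 4*6 = 24)
U(V(-4))*(-163 + (-12 - 1*(-49))) - 447 = 24*(-163 + (-12 - 1*(-49))) - 447 = 24*(-163 + (-12 + 49)) - 447 = 24*(-163 + 37) - 447 = 24*(-126) - 447 = -3024 - 447 = -3471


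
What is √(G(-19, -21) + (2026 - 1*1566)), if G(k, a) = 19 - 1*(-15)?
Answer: √494 ≈ 22.226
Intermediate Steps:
G(k, a) = 34 (G(k, a) = 19 + 15 = 34)
√(G(-19, -21) + (2026 - 1*1566)) = √(34 + (2026 - 1*1566)) = √(34 + (2026 - 1566)) = √(34 + 460) = √494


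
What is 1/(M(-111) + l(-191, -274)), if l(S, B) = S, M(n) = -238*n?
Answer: 1/26227 ≈ 3.8129e-5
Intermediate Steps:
1/(M(-111) + l(-191, -274)) = 1/(-238*(-111) - 191) = 1/(26418 - 191) = 1/26227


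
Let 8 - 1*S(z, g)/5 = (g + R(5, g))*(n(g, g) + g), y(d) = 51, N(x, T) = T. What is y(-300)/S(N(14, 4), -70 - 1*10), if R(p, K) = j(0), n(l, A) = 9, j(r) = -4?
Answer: -51/29780 ≈ -0.0017126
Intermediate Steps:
R(p, K) = -4
S(z, g) = 40 - 5*(-4 + g)*(9 + g) (S(z, g) = 40 - 5*(g - 4)*(9 + g) = 40 - 5*(-4 + g)*(9 + g))
y(-300)/S(N(14, 4), -70 - 1*10) = 51/(220 - 25*(-70 - 1*10) - 5*(-70 - 1*10)²) = 51/(220 - 25*(-70 - 10) - 5*(-70 - 10)²) = 51/(220 - 25*(-80) - 5*(-80)²) = 51/(220 + 2000 - 5*6400) = 51/(220 + 2000 - 32000) = 51/(-29780) = 51*(-1/29780) = -51/29780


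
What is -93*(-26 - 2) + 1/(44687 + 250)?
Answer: 117015949/44937 ≈ 2604.0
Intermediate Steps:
-93*(-26 - 2) + 1/(44687 + 250) = -93*(-28) + 1/44937 = 2604 + 1/44937 = 117015949/44937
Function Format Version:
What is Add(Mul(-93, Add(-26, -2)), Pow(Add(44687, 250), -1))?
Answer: Rational(117015949, 44937) ≈ 2604.0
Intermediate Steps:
Add(Mul(-93, Add(-26, -2)), Pow(Add(44687, 250), -1)) = Add(Mul(-93, -28), Pow(44937, -1)) = Add(2604, Rational(1, 44937)) = Rational(117015949, 44937)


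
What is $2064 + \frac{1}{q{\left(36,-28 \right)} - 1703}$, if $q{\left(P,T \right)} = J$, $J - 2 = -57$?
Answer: $\frac{3628511}{1758} \approx 2064.0$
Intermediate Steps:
$J = -55$ ($J = 2 - 57 = -55$)
$q{\left(P,T \right)} = -55$
$2064 + \frac{1}{q{\left(36,-28 \right)} - 1703} = 2064 + \frac{1}{-55 - 1703} = 2064 + \frac{1}{-1758} = 2064 - \frac{1}{1758} = \frac{3628511}{1758}$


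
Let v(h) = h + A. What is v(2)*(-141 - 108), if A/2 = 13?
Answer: -6972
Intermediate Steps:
A = 26 (A = 2*13 = 26)
v(h) = 26 + h (v(h) = h + 26 = 26 + h)
v(2)*(-141 - 108) = (26 + 2)*(-141 - 108) = 28*(-249) = -6972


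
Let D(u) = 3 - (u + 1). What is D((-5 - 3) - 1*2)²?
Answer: 144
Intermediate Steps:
D(u) = 2 - u (D(u) = 3 - (1 + u) = 3 + (-1 - u) = 2 - u)
D((-5 - 3) - 1*2)² = (2 - ((-5 - 3) - 1*2))² = (2 - (-8 - 2))² = (2 - 1*(-10))² = (2 + 10)² = 12² = 144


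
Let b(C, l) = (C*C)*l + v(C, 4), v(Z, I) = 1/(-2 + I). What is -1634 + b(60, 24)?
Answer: 169533/2 ≈ 84767.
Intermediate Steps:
b(C, l) = 1/2 + l*C**2 (b(C, l) = (C*C)*l + 1/(-2 + 4) = C**2*l + 1/2 = l*C**2 + 1/2 = 1/2 + l*C**2)
-1634 + b(60, 24) = -1634 + (1/2 + 24*60**2) = -1634 + (1/2 + 24*3600) = -1634 + (1/2 + 86400) = -1634 + 172801/2 = 169533/2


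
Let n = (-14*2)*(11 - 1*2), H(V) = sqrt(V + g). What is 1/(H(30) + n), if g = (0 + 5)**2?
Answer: -252/63449 - sqrt(55)/63449 ≈ -0.0040886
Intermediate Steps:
g = 25 (g = 5**2 = 25)
H(V) = sqrt(25 + V) (H(V) = sqrt(V + 25) = sqrt(25 + V))
n = -252 (n = -28*(11 - 2) = -28*9 = -252)
1/(H(30) + n) = 1/(sqrt(25 + 30) - 252) = 1/(sqrt(55) - 252) = 1/(-252 + sqrt(55))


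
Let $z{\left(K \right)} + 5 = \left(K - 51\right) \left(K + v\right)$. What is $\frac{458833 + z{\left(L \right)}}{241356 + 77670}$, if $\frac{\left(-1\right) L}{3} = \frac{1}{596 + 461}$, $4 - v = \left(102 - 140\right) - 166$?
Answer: $\frac{250386424471}{178215739737} \approx 1.405$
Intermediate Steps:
$v = 208$ ($v = 4 - \left(\left(102 - 140\right) - 166\right) = 4 - \left(-38 - 166\right) = 4 - -204 = 4 + 204 = 208$)
$L = - \frac{3}{1057}$ ($L = - \frac{3}{596 + 461} = - \frac{3}{1057} \approx -0.0028382$)
$z{\left(K \right)} = -5 + \left(-51 + K\right) \left(208 + K\right)$ ($z{\left(K \right)} = -5 + \left(K - 51\right) \left(K + 208\right) = -5 + \left(-51 + K\right) \left(208 + K\right)$)
$\frac{458833 + z{\left(L \right)}}{241356 + 77670} = \frac{458833 + \left(-10613 + \left(- \frac{3}{1057}\right)^{2} + 157 \left(- \frac{3}{1057}\right)\right)}{241356 + 77670} = \frac{458833 - \frac{11857861475}{1117249}}{319026} = \left(458833 - \frac{11857861475}{1117249}\right) \frac{1}{319026} = \frac{500772848942}{1117249} \cdot \frac{1}{319026} = \frac{250386424471}{178215739737}$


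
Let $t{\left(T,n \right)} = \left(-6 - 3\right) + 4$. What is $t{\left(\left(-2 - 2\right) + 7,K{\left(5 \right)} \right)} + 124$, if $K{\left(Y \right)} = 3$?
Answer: $119$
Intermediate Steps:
$t{\left(T,n \right)} = -5$ ($t{\left(T,n \right)} = -9 + 4 = -5$)
$t{\left(\left(-2 - 2\right) + 7,K{\left(5 \right)} \right)} + 124 = -5 + 124 = 119$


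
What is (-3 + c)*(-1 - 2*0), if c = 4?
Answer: -1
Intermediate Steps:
(-3 + c)*(-1 - 2*0) = (-3 + 4)*(-1 - 2*0) = 1*(-1 + 0) = 1*(-1) = -1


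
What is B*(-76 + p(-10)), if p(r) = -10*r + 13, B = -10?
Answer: -370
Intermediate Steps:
p(r) = 13 - 10*r
B*(-76 + p(-10)) = -10*(-76 + (13 - 10*(-10))) = -10*(-76 + (13 + 100)) = -10*(-76 + 113) = -10*37 = -370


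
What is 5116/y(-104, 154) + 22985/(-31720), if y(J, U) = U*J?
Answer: -510007/488488 ≈ -1.0441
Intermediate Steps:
y(J, U) = J*U
5116/y(-104, 154) + 22985/(-31720) = 5116/((-104*154)) + 22985/(-31720) = 5116/(-16016) + 22985*(-1/31720) = 5116*(-1/16016) - 4597/6344 = -1279/4004 - 4597/6344 = -510007/488488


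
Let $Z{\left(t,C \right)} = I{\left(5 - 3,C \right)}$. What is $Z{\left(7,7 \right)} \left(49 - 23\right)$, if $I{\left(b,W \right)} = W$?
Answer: $182$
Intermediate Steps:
$Z{\left(t,C \right)} = C$
$Z{\left(7,7 \right)} \left(49 - 23\right) = 7 \left(49 - 23\right) = 7 \cdot 26 = 182$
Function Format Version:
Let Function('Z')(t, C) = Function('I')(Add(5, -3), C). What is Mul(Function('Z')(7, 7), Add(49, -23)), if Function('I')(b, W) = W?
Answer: 182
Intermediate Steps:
Function('Z')(t, C) = C
Mul(Function('Z')(7, 7), Add(49, -23)) = Mul(7, Add(49, -23)) = Mul(7, 26) = 182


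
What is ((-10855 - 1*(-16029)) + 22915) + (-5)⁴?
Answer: 28714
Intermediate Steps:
((-10855 - 1*(-16029)) + 22915) + (-5)⁴ = ((-10855 + 16029) + 22915) + 625 = (5174 + 22915) + 625 = 28089 + 625 = 28714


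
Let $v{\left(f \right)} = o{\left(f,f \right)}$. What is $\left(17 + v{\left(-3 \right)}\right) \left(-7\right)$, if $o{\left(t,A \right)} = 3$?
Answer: $-140$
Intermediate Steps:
$v{\left(f \right)} = 3$
$\left(17 + v{\left(-3 \right)}\right) \left(-7\right) = \left(17 + 3\right) \left(-7\right) = 20 \left(-7\right) = -140$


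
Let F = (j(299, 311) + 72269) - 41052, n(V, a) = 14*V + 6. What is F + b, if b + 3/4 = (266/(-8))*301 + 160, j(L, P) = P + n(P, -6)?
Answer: 26039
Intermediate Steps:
n(V, a) = 6 + 14*V
j(L, P) = 6 + 15*P (j(L, P) = P + (6 + 14*P) = 6 + 15*P)
F = 35888 (F = ((6 + 15*311) + 72269) - 41052 = ((6 + 4665) + 72269) - 41052 = (4671 + 72269) - 41052 = 76940 - 41052 = 35888)
b = -9849 (b = -¾ + ((266/(-8))*301 + 160) = -¾ + ((266*(-⅛))*301 + 160) = -¾ + (-133/4*301 + 160) = -¾ + (-40033/4 + 160) = -¾ - 39393/4 = -9849)
F + b = 35888 - 9849 = 26039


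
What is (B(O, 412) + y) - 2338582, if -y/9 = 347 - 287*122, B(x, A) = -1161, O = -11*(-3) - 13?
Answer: -2027740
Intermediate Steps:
O = 20 (O = 33 - 13 = 20)
y = 312003 (y = -9*(347 - 287*122) = -9*(347 - 35014) = -9*(-34667) = 312003)
(B(O, 412) + y) - 2338582 = (-1161 + 312003) - 2338582 = 310842 - 2338582 = -2027740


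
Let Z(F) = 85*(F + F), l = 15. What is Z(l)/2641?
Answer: 2550/2641 ≈ 0.96554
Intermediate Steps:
Z(F) = 170*F (Z(F) = 85*(2*F) = 170*F)
Z(l)/2641 = (170*15)/2641 = 2550*(1/2641) = 2550/2641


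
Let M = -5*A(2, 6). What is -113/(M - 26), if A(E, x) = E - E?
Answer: 113/26 ≈ 4.3462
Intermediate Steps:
A(E, x) = 0
M = 0 (M = -5*0 = 0)
-113/(M - 26) = -113/(0 - 26) = -113/(-26) = -1/26*(-113) = 113/26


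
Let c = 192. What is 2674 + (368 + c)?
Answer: 3234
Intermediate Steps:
2674 + (368 + c) = 2674 + (368 + 192) = 2674 + 560 = 3234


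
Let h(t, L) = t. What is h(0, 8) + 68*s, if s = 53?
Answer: 3604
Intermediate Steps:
h(0, 8) + 68*s = 0 + 68*53 = 0 + 3604 = 3604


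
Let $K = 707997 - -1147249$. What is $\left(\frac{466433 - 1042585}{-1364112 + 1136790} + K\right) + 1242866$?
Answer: $\frac{352134796108}{113661} \approx 3.0981 \cdot 10^{6}$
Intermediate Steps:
$K = 1855246$ ($K = 707997 + 1147249 = 1855246$)
$\left(\frac{466433 - 1042585}{-1364112 + 1136790} + K\right) + 1242866 = \left(\frac{466433 - 1042585}{-1364112 + 1136790} + 1855246\right) + 1242866 = \left(- \frac{576152}{-227322} + 1855246\right) + 1242866 = \left(\left(-576152\right) \left(- \frac{1}{227322}\right) + 1855246\right) + 1242866 = \left(\frac{288076}{113661} + 1855246\right) + 1242866 = \frac{210869403682}{113661} + 1242866 = \frac{352134796108}{113661}$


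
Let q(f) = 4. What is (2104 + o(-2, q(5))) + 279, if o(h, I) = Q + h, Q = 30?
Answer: 2411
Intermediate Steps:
o(h, I) = 30 + h
(2104 + o(-2, q(5))) + 279 = (2104 + (30 - 2)) + 279 = (2104 + 28) + 279 = 2132 + 279 = 2411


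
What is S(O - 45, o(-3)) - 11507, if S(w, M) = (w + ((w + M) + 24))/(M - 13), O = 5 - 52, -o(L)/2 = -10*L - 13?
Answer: -540635/47 ≈ -11503.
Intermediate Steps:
o(L) = 26 + 20*L (o(L) = -2*(-10*L - 13) = -2*(-13 - 10*L) = 26 + 20*L)
O = -47
S(w, M) = (24 + M + 2*w)/(-13 + M) (S(w, M) = (w + ((M + w) + 24))/(-13 + M) = (w + (24 + M + w))/(-13 + M) = (24 + M + 2*w)/(-13 + M))
S(O - 45, o(-3)) - 11507 = (24 + (26 + 20*(-3)) + 2*(-47 - 45))/(-13 + (26 + 20*(-3))) - 11507 = (24 + (26 - 60) + 2*(-92))/(-13 + (26 - 60)) - 11507 = (24 - 34 - 184)/(-13 - 34) - 11507 = -194/(-47) - 11507 = -1/47*(-194) - 11507 = 194/47 - 11507 = -540635/47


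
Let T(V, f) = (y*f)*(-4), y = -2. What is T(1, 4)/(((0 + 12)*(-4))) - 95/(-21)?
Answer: 27/7 ≈ 3.8571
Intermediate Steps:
T(V, f) = 8*f (T(V, f) = -2*f*(-4) = 8*f)
T(1, 4)/(((0 + 12)*(-4))) - 95/(-21) = (8*4)/(((0 + 12)*(-4))) - 95/(-21) = 32/((12*(-4))) - 95*(-1/21) = 32/(-48) + 95/21 = 32*(-1/48) + 95/21 = -2/3 + 95/21 = 27/7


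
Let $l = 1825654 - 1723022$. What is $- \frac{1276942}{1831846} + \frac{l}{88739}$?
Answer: $\frac{37345731267}{81278091097} \approx 0.45948$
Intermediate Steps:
$l = 102632$ ($l = 1825654 - 1723022 = 102632$)
$- \frac{1276942}{1831846} + \frac{l}{88739} = - \frac{1276942}{1831846} + \frac{102632}{88739} = \left(-1276942\right) \frac{1}{1831846} + 102632 \cdot \frac{1}{88739} = - \frac{638471}{915923} + \frac{102632}{88739} = \frac{37345731267}{81278091097}$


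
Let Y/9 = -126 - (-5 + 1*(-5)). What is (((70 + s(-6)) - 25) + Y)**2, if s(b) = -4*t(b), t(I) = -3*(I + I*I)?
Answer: 408321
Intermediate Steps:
t(I) = -3*I - 3*I**2 (t(I) = -3*(I + I**2) = -3*I - 3*I**2)
Y = -1044 (Y = 9*(-126 - (-5 + 1*(-5))) = 9*(-126 - (-5 - 5)) = 9*(-126 - 1*(-10)) = 9*(-126 + 10) = 9*(-116) = -1044)
s(b) = 12*b*(1 + b) (s(b) = -(-12)*b*(1 + b) = 12*b*(1 + b))
(((70 + s(-6)) - 25) + Y)**2 = (((70 + 12*(-6)*(1 - 6)) - 25) - 1044)**2 = (((70 + 12*(-6)*(-5)) - 25) - 1044)**2 = (((70 + 360) - 25) - 1044)**2 = ((430 - 25) - 1044)**2 = (405 - 1044)**2 = (-639)**2 = 408321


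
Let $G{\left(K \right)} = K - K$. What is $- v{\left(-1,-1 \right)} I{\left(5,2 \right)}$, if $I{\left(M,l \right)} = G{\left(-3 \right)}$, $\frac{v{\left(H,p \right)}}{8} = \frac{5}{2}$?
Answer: $0$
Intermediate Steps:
$v{\left(H,p \right)} = 20$ ($v{\left(H,p \right)} = 8 \cdot \frac{5}{2} = 20$)
$G{\left(K \right)} = 0$
$I{\left(M,l \right)} = 0$
$- v{\left(-1,-1 \right)} I{\left(5,2 \right)} = \left(-1\right) 20 \cdot 0 = \left(-20\right) 0 = 0$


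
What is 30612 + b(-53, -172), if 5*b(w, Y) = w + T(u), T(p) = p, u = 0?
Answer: 153007/5 ≈ 30601.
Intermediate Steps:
b(w, Y) = w/5 (b(w, Y) = (w + 0)/5 = w/5)
30612 + b(-53, -172) = 30612 + (⅕)*(-53) = 30612 - 53/5 = 153007/5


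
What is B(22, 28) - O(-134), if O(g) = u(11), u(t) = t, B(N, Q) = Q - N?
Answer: -5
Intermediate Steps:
O(g) = 11
B(22, 28) - O(-134) = (28 - 1*22) - 1*11 = (28 - 22) - 11 = 6 - 11 = -5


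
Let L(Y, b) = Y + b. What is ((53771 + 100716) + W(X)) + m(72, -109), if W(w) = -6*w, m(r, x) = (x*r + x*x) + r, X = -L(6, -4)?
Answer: 158604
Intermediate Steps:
X = -2 (X = -(6 - 4) = -1*2 = -2)
m(r, x) = r + x² + r*x (m(r, x) = (r*x + x²) + r = (x² + r*x) + r = r + x² + r*x)
((53771 + 100716) + W(X)) + m(72, -109) = ((53771 + 100716) - 6*(-2)) + (72 + (-109)² + 72*(-109)) = (154487 + 12) + (72 + 11881 - 7848) = 154499 + 4105 = 158604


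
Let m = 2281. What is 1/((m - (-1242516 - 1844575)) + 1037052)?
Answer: 1/4126424 ≈ 2.4234e-7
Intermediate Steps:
1/((m - (-1242516 - 1844575)) + 1037052) = 1/((2281 - (-1242516 - 1844575)) + 1037052) = 1/((2281 - 1*(-3087091)) + 1037052) = 1/((2281 + 3087091) + 1037052) = 1/(3089372 + 1037052) = 1/4126424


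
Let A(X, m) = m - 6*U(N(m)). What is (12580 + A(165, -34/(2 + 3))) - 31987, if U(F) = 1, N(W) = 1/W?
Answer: -97099/5 ≈ -19420.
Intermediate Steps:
N(W) = 1/W
A(X, m) = -6 + m (A(X, m) = m - 6*1 = m - 6 = -6 + m)
(12580 + A(165, -34/(2 + 3))) - 31987 = (12580 + (-6 - 34/(2 + 3))) - 31987 = (12580 + (-6 - 34/5)) - 31987 = (12580 - 64/5) - 31987 = 62836/5 - 31987 = -97099/5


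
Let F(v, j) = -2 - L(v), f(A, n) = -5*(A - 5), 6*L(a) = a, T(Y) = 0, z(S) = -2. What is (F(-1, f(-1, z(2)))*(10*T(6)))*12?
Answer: 0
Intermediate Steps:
L(a) = a/6
f(A, n) = 25 - 5*A (f(A, n) = -5*(-5 + A) = 25 - 5*A)
F(v, j) = -2 - v/6
(F(-1, f(-1, z(2)))*(10*T(6)))*12 = ((-2 - ⅙*(-1))*(10*0))*12 = ((-2 + ⅙)*0)*12 = -11/6*0*12 = 0*12 = 0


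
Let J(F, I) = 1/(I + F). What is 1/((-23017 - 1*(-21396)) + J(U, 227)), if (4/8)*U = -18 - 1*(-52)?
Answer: -295/478194 ≈ -0.00061690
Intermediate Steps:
U = 68 (U = 2*(-18 - 1*(-52)) = 2*(-18 + 52) = 2*34 = 68)
J(F, I) = 1/(F + I)
1/((-23017 - 1*(-21396)) + J(U, 227)) = 1/((-23017 - 1*(-21396)) + 1/(68 + 227)) = 1/((-23017 + 21396) + 1/295) = 1/(-1621 + 1/295) = 1/(-478194/295) = -295/478194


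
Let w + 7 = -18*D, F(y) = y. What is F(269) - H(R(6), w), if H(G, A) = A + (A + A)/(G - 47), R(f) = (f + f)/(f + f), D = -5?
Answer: 4361/23 ≈ 189.61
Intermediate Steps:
w = 83 (w = -7 - 18*(-5) = -7 + 90 = 83)
R(f) = 1 (R(f) = (2*f)/((2*f)) = (2*f)*(1/(2*f)) = 1)
H(G, A) = A + 2*A/(-47 + G) (H(G, A) = A + (2*A)/(-47 + G) = A + 2*A/(-47 + G))
F(269) - H(R(6), w) = 269 - 83*(-45 + 1)/(-47 + 1) = 269 - 83*(-44)/(-46) = 269 - 83*(-1)*(-44)/46 = 269 - 1*1826/23 = 269 - 1826/23 = 4361/23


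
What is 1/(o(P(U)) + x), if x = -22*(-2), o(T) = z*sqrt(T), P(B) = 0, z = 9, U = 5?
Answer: 1/44 ≈ 0.022727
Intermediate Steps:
o(T) = 9*sqrt(T)
x = 44
1/(o(P(U)) + x) = 1/(9*sqrt(0) + 44) = 1/(9*0 + 44) = 1/(0 + 44) = 1/44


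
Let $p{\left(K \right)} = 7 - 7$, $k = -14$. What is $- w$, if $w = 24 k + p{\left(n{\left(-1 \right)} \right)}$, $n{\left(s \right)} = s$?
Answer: $336$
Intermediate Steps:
$p{\left(K \right)} = 0$ ($p{\left(K \right)} = 7 - 7 = 0$)
$w = -336$ ($w = 24 \left(-14\right) + 0 = -336 + 0 = -336$)
$- w = \left(-1\right) \left(-336\right) = 336$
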